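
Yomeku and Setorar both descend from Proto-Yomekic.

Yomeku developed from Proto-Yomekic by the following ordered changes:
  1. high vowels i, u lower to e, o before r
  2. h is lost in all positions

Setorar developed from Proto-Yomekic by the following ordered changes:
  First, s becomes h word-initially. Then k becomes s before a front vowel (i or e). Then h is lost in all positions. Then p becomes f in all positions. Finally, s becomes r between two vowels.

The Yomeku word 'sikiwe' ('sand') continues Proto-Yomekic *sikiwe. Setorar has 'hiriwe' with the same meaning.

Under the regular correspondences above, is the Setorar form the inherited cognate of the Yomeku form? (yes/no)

no

Derive the expected Setorar reflex of *sikiwe:
Setorar: *sikiwe > hikiwe > hisiwe > isiwe > iriwe  (by debuccalisation, palatalisation, h-loss, rhotacism)
The regular Setorar reflex would be 'iriwe', but the attested form is 'hiriwe'. The correspondence is irregular, so they are not cognates (the Setorar form has a different source).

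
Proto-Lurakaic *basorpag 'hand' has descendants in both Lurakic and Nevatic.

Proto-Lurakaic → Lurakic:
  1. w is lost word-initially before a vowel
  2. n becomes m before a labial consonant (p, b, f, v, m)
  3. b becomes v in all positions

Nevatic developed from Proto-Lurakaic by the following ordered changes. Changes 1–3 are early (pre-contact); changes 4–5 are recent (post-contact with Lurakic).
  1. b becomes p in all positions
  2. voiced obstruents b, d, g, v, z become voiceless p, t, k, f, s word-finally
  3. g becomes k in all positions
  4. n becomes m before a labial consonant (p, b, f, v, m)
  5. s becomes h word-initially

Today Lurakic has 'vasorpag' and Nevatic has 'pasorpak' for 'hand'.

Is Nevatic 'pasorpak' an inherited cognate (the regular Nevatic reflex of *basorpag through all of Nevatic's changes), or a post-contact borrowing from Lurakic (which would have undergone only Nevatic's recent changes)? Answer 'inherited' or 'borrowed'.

inherited

If inherited, *basorpag would pass through all of Nevatic's changes:
Nevatic: *basorpag > pasorpag > pasorpak  (by unconditioned shift, final devoicing)
If borrowed from Lurakic 'vasorpag' after the early changes, it would undergo only the recent ones:
  rule 4 (nasal place assimilation): no change (vasorpag)
  rule 5 (debuccalisation): no change (vasorpag)
  ⇒ as a loan: vasorpag
Nevatic 'pasorpak' matches the inherited outcome exactly, so it is an inherited cognate, not a loan.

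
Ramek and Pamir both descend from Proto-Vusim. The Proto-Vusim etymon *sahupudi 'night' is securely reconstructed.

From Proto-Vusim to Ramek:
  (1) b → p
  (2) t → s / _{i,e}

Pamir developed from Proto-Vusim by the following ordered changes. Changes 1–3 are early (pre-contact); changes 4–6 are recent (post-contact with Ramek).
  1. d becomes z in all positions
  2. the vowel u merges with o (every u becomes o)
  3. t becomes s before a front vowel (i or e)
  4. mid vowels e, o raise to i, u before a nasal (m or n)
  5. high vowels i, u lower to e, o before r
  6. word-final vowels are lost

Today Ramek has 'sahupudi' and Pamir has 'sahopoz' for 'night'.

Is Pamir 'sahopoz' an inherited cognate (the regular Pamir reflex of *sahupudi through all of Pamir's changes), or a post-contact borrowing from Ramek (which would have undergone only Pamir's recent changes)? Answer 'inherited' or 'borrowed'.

inherited

If inherited, *sahupudi would pass through all of Pamir's changes:
Pamir: *sahupudi
  sahupudi → sahupuzi   [unconditioned shift]
  sahupuzi → sahopozi   [vowel merger]
  sahopozi (rule 3 does not apply)
  sahopozi (rule 4 does not apply)
  sahopozi (rule 5 does not apply)
  sahopozi → sahopoz   [apocope]
  giving Pamir sahopoz.
If borrowed from Ramek 'sahupudi' after the early changes, it would undergo only the recent ones:
  rule 4 (pre-nasal raising): no change (sahupudi)
  rule 5 (pre-rhotic lowering): no change (sahupudi)
  rule 6 (apocope): sahupudi → sahupud
  ⇒ as a loan: sahupud
Pamir 'sahopoz' matches the inherited outcome exactly, so it is an inherited cognate, not a loan.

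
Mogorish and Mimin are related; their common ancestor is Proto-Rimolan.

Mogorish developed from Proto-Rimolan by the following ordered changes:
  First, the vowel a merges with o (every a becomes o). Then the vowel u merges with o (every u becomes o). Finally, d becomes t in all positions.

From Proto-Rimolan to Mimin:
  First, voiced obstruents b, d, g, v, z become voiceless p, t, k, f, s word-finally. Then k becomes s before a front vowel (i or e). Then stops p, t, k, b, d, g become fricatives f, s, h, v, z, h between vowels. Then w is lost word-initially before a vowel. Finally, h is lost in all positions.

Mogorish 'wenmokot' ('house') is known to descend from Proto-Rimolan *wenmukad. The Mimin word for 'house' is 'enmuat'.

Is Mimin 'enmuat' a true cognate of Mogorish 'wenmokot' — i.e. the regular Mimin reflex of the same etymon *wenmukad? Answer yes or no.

yes

Derive the expected Mimin reflex of *wenmukad:
Mimin: start from *wenmukad.
  rule 1 (final devoicing): wenmukad → wenmukat
  rule 2: no change — wenmukat
  rule 3 (intervocalic lenition): wenmukat → wenmuhat
  rule 4 (glide loss): wenmuhat → enmuhat
  rule 5 (h-loss): enmuhat → enmuat
  ⇒ Mimin enmuat
Mimin 'enmuat' matches the regular reflex exactly, so the pair is cognate.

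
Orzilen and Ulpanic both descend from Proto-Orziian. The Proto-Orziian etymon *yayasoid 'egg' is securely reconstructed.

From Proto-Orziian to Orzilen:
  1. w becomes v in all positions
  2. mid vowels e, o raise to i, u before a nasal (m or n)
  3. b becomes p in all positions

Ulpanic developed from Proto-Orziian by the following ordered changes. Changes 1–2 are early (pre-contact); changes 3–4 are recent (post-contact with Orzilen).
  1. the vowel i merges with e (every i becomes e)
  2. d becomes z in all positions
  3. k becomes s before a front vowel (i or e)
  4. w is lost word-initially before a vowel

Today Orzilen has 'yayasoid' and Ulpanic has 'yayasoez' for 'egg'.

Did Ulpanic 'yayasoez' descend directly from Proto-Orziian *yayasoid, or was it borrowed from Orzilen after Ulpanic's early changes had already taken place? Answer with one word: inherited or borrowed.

If inherited, *yayasoid would pass through all of Ulpanic's changes:
Ulpanic: *yayasoid > yayasoed > yayasoez  (by vowel merger, unconditioned shift)
If borrowed from Orzilen 'yayasoid' after the early changes, it would undergo only the recent ones:
  rule 3 (palatalisation): no change (yayasoid)
  rule 4 (glide loss): no change (yayasoid)
  ⇒ as a loan: yayasoid
Ulpanic 'yayasoez' matches the inherited outcome exactly, so it is an inherited cognate, not a loan.

inherited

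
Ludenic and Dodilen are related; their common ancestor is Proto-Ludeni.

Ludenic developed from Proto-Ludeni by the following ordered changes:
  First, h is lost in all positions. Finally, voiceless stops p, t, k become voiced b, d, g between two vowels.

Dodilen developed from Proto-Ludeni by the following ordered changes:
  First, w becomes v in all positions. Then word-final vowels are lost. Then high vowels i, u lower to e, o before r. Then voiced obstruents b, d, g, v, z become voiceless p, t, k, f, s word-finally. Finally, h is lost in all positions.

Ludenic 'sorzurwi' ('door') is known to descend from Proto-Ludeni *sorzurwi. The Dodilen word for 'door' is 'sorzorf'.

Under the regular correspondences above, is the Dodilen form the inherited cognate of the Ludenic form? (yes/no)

Derive the expected Dodilen reflex of *sorzurwi:
Dodilen: start from *sorzurwi.
  rule 1 (unconditioned shift): sorzurwi → sorzurvi
  rule 2 (apocope): sorzurvi → sorzurv
  rule 3 (pre-rhotic lowering): sorzurv → sorzorv
  rule 4 (final devoicing): sorzorv → sorzorf
  rule 5: no change — sorzorf
  ⇒ Dodilen sorzorf
Dodilen 'sorzorf' matches the regular reflex exactly, so the pair is cognate.

yes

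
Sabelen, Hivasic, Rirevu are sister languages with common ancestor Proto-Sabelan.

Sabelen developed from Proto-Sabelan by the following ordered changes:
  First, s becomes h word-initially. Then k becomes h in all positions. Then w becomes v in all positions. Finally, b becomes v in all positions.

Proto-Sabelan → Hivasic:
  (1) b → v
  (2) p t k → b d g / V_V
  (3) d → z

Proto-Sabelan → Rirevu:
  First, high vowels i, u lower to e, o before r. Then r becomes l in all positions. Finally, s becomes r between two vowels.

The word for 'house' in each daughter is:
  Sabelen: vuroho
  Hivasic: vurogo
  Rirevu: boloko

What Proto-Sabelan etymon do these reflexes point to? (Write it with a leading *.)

Position 2: Sabelen has u, Hivasic has u, Rirevu has o. Sabelen preserves u here (none of its changes turn any other segment into u), so the proto-segment is *u.
Position 5: Sabelen has h, Hivasic has g, Rirevu has k. Rirevu preserves k here (none of its changes turn any other segment into k), so the proto-segment is *k.
Continuing position by position gives *buroko; check it forward:
Sabelen: *buroko
  buroko (rule 1 does not apply)
  buroko → buroho   [unconditioned shift]
  buroho (rule 3 does not apply)
  buroho → vuroho   [unconditioned shift]
  giving Sabelen vuroho.
Hivasic: *buroko
  buroko → vuroko   [unconditioned shift]
  vuroko → vurogo   [intervocalic voicing]
  vurogo (rule 3 does not apply)
  giving Hivasic vurogo.
Rirevu: *buroko
  buroko → boroko   [pre-rhotic lowering]
  boroko → boloko   [unconditioned shift]
  boloko (rule 3 does not apply)
  giving Rirevu boloko.
Only *buroko yields all of Sabelen vuroho, Hivasic vurogo, Rirevu boloko.

*buroko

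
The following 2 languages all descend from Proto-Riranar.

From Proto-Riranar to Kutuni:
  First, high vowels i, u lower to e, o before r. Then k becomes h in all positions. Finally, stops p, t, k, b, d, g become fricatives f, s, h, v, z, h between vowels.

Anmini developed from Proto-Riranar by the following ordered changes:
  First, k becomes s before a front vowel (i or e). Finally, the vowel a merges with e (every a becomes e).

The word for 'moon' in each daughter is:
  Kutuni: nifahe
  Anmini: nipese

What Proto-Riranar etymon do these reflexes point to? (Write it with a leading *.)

Position 3: Kutuni has f, Anmini has p. Anmini preserves p here (none of its changes turn any other segment into p), so the proto-segment is *p.
Position 5: Kutuni has h, Anmini has s. Taking the neighbouring segments as reconstructed: Kutuni h could go back to *k or *g or *h; Anmini s could go back to *k or *s — the one source consistent with every daughter is *k.
Position 4: Kutuni has a, Anmini has e. Kutuni preserves a here (none of its changes turn any other segment into a), so the proto-segment is *a.
The remaining positions agree across the daughters. Check the candidate against every language:
Kutuni: *nipake
  nipake (rule 1 does not apply)
  nipake → nipahe   [unconditioned shift]
  nipahe → nifahe   [intervocalic lenition]
  giving Kutuni nifahe.
Anmini: *nipake > nipase > nipese  (by palatalisation, vowel merger)
Only *nipake yields all of Kutuni nifahe, Anmini nipese.

*nipake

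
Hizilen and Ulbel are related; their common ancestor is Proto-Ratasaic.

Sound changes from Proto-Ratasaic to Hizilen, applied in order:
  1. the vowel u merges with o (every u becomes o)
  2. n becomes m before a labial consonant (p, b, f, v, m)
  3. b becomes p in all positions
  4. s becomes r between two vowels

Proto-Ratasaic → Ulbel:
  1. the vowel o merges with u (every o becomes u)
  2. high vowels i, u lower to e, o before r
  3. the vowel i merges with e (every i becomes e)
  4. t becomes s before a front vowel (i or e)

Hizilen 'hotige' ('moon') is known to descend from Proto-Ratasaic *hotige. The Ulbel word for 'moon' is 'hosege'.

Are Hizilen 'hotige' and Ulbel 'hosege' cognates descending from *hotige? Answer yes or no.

Derive the expected Ulbel reflex of *hotige:
Ulbel: start from *hotige.
  rule 1 (vowel merger): hotige → hutige
  rule 2: no change — hutige
  rule 3 (vowel merger): hutige → hutege
  rule 4 (palatalisation): hutege → husege
  ⇒ Ulbel husege
The regular Ulbel reflex would be 'husege', but the attested form is 'hosege'. The correspondence is irregular, so they are not cognates (the Ulbel form has a different source).

no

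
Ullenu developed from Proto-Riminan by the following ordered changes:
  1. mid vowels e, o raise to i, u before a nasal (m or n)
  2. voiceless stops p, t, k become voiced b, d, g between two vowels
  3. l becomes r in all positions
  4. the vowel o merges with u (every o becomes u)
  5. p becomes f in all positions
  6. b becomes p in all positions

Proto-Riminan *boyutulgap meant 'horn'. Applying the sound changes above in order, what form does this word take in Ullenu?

puyudurgaf

Ullenu: *boyutulgap > boyudulgap > boyudurgap > buyudurgap > buyudurgaf > puyudurgaf  (by intervocalic voicing, unconditioned shift, vowel merger, unconditioned shift, unconditioned shift)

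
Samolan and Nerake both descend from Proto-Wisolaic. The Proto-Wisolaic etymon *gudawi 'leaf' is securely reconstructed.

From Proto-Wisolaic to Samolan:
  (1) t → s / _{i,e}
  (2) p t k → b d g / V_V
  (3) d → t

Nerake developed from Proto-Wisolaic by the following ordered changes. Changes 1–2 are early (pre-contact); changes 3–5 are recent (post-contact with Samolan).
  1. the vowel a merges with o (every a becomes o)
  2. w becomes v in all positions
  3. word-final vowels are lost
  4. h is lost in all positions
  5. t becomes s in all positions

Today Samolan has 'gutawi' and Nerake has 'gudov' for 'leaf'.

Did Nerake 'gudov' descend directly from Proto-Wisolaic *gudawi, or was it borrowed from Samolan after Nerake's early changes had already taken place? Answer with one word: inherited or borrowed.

inherited

If inherited, *gudawi would pass through all of Nerake's changes:
Nerake: *gudawi
  gudawi → gudowi   [vowel merger]
  gudowi → gudovi   [unconditioned shift]
  gudovi → gudov   [apocope]
  gudov (rule 4 does not apply)
  gudov (rule 5 does not apply)
  giving Nerake gudov.
If borrowed from Samolan 'gutawi' after the early changes, it would undergo only the recent ones:
  rule 3 (apocope): gutawi → gutaw
  rule 4 (h-loss): no change (gutaw)
  rule 5 (unconditioned shift): gutaw → gusaw
  ⇒ as a loan: gusaw
Nerake 'gudov' matches the inherited outcome exactly, so it is an inherited cognate, not a loan.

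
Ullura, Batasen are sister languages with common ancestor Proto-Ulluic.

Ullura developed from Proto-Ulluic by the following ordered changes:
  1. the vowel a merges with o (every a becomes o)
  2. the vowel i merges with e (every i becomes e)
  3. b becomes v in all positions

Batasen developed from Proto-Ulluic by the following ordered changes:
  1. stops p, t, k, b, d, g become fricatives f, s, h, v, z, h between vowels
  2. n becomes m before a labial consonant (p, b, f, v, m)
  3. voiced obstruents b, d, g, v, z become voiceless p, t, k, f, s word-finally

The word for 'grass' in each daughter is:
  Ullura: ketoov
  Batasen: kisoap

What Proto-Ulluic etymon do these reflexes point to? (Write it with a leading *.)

Position 3: Ullura has t, Batasen has s. Ullura preserves t here (none of its changes turn any other segment into t), so the proto-segment is *t.
Position 2: Ullura has e, Batasen has i. Batasen preserves i here (none of its changes turn any other segment into i), so the proto-segment is *i.
Position 6: Ullura has v, Batasen has p. Taking the neighbouring segments as reconstructed: Ullura v could go back to *b or *v; Batasen p could go back to *p or *b — the one source consistent with every daughter is *b.
This points to *kitoab. Verify forward in each daughter:
Ullura: *kitoab
  kitoab → kitoob   [vowel merger]
  kitoob → ketoob   [vowel merger]
  ketoob → ketoov   [unconditioned shift]
  giving Ullura ketoov.
Batasen: start from *kitoab.
  rule 1 (intervocalic lenition): kitoab → kisoab
  rule 2: no change — kisoab
  rule 3 (final devoicing): kisoab → kisoap
  ⇒ Batasen kisoap
Only *kitoab yields all of Ullura ketoov, Batasen kisoap.

*kitoab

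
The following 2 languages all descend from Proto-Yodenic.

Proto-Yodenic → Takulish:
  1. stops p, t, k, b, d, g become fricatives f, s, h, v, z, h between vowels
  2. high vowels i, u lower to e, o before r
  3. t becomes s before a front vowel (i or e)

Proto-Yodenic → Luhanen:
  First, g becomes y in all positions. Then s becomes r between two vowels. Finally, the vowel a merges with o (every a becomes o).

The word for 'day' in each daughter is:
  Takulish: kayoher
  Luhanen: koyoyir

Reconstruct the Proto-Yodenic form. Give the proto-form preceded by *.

Position 6: Takulish has e, Luhanen has i. Luhanen preserves i here (none of its changes turn any other segment into i), so the proto-segment is *i.
Position 5: Takulish has h, Luhanen has y. Taking the neighbouring segments as reconstructed: Takulish h could go back to *k or *g or *h; Luhanen y could go back to *g or *y — the one source consistent with every daughter is *g.
Position 2: Takulish has a, Luhanen has o. Takulish preserves a here (none of its changes turn any other segment into a), so the proto-segment is *a.
Verify the candidate proto-form against each daughter:
Takulish: *kayogir > kayohir > kayoher  (by intervocalic lenition, pre-rhotic lowering)
Luhanen: *kayogir
  kayogir → kayoyir   [unconditioned shift]
  kayoyir (rule 2 does not apply)
  kayoyir → koyoyir   [vowel merger]
  giving Luhanen koyoyir.
Only *kayogir yields all of Takulish kayoher, Luhanen koyoyir.

*kayogir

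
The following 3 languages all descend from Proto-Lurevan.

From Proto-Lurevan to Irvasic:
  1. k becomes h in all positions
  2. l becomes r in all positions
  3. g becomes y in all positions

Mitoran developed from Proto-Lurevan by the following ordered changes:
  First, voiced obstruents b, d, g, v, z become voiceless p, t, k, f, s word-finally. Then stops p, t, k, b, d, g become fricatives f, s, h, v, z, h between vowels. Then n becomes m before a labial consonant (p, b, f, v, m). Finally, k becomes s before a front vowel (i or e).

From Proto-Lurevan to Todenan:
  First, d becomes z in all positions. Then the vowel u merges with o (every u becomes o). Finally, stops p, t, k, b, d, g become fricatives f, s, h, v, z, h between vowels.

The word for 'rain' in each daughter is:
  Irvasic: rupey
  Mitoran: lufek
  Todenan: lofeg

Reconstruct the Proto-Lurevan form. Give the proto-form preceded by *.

*lupeg

Position 3: Irvasic has p, Mitoran has f, Todenan has f. Irvasic preserves p here (none of its changes turn any other segment into p), so the proto-segment is *p.
Position 5: Irvasic has y, Mitoran has k, Todenan has g. Todenan preserves g here (none of its changes turn any other segment into g), so the proto-segment is *g.
Continuing position by position gives *lupeg; check it forward:
Irvasic: *lupeg
  lupeg (rule 1 does not apply)
  lupeg → rupeg   [unconditioned shift]
  rupeg → rupey   [unconditioned shift]
  giving Irvasic rupey.
Mitoran: start from *lupeg.
  rule 1 (final devoicing): lupeg → lupek
  rule 2 (intervocalic lenition): lupek → lufek
  rule 3: no change — lufek
  rule 4: no change — lufek
  ⇒ Mitoran lufek
Todenan: start from *lupeg.
  rule 1: no change — lupeg
  rule 2 (vowel merger): lupeg → lopeg
  rule 3 (intervocalic lenition): lopeg → lofeg
  ⇒ Todenan lofeg
*lupeg is the unique common source.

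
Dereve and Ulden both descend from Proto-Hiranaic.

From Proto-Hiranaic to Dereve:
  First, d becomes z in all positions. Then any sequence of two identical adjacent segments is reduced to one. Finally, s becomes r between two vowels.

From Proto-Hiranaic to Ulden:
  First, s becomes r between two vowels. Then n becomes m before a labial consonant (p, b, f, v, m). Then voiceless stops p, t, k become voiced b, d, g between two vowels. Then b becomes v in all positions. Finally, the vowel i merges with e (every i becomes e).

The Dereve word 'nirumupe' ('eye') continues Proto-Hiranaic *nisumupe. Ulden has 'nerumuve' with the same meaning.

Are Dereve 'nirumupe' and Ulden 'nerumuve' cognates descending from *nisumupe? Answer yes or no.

yes

Derive the expected Ulden reflex of *nisumupe:
Ulden: *nisumupe
  nisumupe → nirumupe   [rhotacism]
  nirumupe (rule 2 does not apply)
  nirumupe → nirumube   [intervocalic voicing]
  nirumube → nirumuve   [unconditioned shift]
  nirumuve → nerumuve   [vowel merger]
  giving Ulden nerumuve.
Ulden 'nerumuve' matches the regular reflex exactly, so the pair is cognate.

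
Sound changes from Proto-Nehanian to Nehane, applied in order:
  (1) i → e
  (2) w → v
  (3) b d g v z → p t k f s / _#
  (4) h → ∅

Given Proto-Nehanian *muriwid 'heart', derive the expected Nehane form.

Nehane: *muriwid
  muriwid → murewed   [vowel merger]
  murewed → mureved   [unconditioned shift]
  mureved → murevet   [final devoicing]
  murevet (rule 4 does not apply)
  giving Nehane murevet.

murevet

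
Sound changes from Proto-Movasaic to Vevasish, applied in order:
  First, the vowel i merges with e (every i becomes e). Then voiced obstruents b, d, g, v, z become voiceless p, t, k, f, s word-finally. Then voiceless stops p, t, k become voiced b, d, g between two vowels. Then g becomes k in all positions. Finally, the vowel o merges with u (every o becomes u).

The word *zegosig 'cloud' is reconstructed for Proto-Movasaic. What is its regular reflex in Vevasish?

zekusek

Vevasish: *zegosig
  zegosig → zegoseg   [vowel merger]
  zegoseg → zegosek   [final devoicing]
  zegosek (rule 3 does not apply)
  zegosek → zekosek   [unconditioned shift]
  zekosek → zekusek   [vowel merger]
  giving Vevasish zekusek.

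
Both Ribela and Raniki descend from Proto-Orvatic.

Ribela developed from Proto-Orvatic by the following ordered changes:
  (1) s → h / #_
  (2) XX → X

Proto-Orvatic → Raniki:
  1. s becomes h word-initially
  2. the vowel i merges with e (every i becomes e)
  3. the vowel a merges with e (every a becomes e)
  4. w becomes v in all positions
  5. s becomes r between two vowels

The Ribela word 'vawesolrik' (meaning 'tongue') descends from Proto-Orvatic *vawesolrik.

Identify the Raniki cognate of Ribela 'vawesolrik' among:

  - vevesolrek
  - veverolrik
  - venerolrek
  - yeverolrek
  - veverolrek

Raniki: *vawesolrik > vawesolrek > vewesolrek > vevesolrek > veverolrek  (by vowel merger, vowel merger, unconditioned shift, rhotacism)
The other candidates each miss or misapply at least one Raniki change.

veverolrek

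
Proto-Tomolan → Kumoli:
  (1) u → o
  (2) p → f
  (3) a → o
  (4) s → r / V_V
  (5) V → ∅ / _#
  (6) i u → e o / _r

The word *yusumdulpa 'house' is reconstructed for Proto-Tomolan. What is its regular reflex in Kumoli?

yoromdolf

Kumoli: *yusumdulpa
  yusumdulpa → yosomdolpa   [vowel merger]
  yosomdolpa → yosomdolfa   [unconditioned shift]
  yosomdolfa → yosomdolfo   [vowel merger]
  yosomdolfo → yoromdolfo   [rhotacism]
  yoromdolfo → yoromdolf   [apocope]
  yoromdolf (rule 6 does not apply)
  giving Kumoli yoromdolf.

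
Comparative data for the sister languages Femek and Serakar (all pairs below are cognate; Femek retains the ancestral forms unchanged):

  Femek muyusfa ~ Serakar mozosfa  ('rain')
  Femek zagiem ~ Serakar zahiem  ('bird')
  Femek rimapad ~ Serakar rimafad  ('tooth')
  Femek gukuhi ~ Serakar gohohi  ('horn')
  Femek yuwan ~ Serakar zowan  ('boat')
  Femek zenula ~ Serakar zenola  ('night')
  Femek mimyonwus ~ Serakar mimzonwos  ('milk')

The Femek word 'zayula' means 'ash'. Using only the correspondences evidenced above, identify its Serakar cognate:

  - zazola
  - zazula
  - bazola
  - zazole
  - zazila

muyusfa ~ mozosfa — Femek y corresponds to Serakar z between vowels (before a back vowel).
muyusfa ~ mozosfa, gukuhi ~ gohohi — Femek u corresponds to Serakar o after a consonant, before a consonant other than r, m, n, p, b, f, v.
Applying these to Femek 'zayula':
  zayula → zazula   (y→z between vowels (before a back vowel))
  zazula → zazola   (u→o after a consonant, before a consonant other than r, m, n, p, b, f, v)
So the Serakar cognate is 'zazola'.

zazola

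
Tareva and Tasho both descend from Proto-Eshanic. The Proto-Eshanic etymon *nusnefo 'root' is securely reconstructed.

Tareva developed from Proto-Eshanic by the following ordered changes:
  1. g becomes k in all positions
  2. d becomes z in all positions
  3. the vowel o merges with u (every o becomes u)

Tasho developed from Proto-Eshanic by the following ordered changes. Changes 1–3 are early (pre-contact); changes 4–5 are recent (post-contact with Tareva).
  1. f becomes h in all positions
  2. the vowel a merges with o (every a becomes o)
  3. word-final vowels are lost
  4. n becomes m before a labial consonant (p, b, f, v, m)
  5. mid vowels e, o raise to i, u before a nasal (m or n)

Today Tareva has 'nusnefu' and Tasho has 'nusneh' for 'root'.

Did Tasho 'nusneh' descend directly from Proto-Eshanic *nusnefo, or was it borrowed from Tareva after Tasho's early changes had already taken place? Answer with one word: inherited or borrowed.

If inherited, *nusnefo would pass through all of Tasho's changes:
Tasho: *nusnefo
  nusnefo → nusneho   [unconditioned shift]
  nusneho (rule 2 does not apply)
  nusneho → nusneh   [apocope]
  nusneh (rule 4 does not apply)
  nusneh (rule 5 does not apply)
  giving Tasho nusneh.
If borrowed from Tareva 'nusnefu' after the early changes, it would undergo only the recent ones:
  rule 4 (nasal place assimilation): no change (nusnefu)
  rule 5 (pre-nasal raising): no change (nusnefu)
  ⇒ as a loan: nusnefu
Tasho 'nusneh' matches the inherited outcome exactly, so it is an inherited cognate, not a loan.

inherited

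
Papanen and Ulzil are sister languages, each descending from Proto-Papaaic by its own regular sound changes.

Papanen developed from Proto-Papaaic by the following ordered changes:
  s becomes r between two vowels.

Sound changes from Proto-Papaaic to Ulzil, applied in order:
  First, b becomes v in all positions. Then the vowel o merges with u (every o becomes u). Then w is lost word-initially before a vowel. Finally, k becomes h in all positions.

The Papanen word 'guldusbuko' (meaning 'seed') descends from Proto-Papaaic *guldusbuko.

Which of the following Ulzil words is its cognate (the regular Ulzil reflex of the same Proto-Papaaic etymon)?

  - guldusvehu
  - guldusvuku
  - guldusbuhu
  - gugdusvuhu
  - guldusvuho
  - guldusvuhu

Ulzil: *guldusbuko
  guldusbuko → guldusvuko   [unconditioned shift]
  guldusvuko → guldusvuku   [vowel merger]
  guldusvuku (rule 3 does not apply)
  guldusvuku → guldusvuhu   [unconditioned shift]
  giving Ulzil guldusvuhu.
The other candidates each miss or misapply at least one Ulzil change.

guldusvuhu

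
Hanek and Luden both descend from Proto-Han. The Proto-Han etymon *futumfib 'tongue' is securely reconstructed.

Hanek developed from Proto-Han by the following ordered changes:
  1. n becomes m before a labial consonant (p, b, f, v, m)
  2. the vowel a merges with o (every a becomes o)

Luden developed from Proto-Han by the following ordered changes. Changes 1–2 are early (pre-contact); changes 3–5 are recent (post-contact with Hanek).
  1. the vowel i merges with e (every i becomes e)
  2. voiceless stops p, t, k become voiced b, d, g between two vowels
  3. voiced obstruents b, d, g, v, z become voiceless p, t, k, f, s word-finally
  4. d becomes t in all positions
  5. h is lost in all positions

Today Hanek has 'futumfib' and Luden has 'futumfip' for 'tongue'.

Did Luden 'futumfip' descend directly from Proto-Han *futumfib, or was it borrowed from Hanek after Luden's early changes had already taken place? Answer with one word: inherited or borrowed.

If inherited, *futumfib would pass through all of Luden's changes:
Luden: start from *futumfib.
  rule 1 (vowel merger): futumfib → futumfeb
  rule 2 (intervocalic voicing): futumfeb → fudumfeb
  rule 3 (final devoicing): fudumfeb → fudumfep
  rule 4 (unconditioned shift): fudumfep → futumfep
  rule 5: no change — futumfep
  ⇒ Luden futumfep
If borrowed from Hanek 'futumfib' after the early changes, it would undergo only the recent ones:
  rule 3 (final devoicing): futumfib → futumfip
  rule 4 (unconditioned shift): no change (futumfip)
  rule 5 (h-loss): no change (futumfip)
  ⇒ as a loan: futumfip
Luden 'futumfip' matches the loan outcome 'futumfip', not the inherited 'futumfep' — it skipped the early Luden changes, so it was borrowed from Hanek.

borrowed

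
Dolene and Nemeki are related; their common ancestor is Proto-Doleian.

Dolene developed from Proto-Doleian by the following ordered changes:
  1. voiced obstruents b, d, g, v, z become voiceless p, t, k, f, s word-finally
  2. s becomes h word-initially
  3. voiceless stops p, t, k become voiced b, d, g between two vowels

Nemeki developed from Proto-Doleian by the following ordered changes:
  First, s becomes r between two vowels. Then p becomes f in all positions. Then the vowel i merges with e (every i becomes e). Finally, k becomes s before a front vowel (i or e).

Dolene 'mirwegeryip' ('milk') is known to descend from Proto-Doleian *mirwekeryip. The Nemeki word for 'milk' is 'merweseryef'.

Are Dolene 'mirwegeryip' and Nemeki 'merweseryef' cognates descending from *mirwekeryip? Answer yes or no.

Derive the expected Nemeki reflex of *mirwekeryip:
Nemeki: start from *mirwekeryip.
  rule 1: no change — mirwekeryip
  rule 2 (unconditioned shift): mirwekeryip → mirwekeryif
  rule 3 (vowel merger): mirwekeryif → merwekeryef
  rule 4 (palatalisation): merwekeryef → merweseryef
  ⇒ Nemeki merweseryef
Nemeki 'merweseryef' matches the regular reflex exactly, so the pair is cognate.

yes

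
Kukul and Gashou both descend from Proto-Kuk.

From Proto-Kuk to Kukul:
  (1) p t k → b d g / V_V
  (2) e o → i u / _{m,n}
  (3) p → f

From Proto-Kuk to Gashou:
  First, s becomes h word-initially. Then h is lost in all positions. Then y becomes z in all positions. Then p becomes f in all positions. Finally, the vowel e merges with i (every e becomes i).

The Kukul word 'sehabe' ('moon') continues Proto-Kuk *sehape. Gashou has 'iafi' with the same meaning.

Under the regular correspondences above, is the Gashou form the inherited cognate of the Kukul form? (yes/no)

yes

Derive the expected Gashou reflex of *sehape:
Gashou: *sehape > hehape > eape > eafe > iafi  (by debuccalisation, h-loss, unconditioned shift, vowel merger)
Gashou 'iafi' matches the regular reflex exactly, so the pair is cognate.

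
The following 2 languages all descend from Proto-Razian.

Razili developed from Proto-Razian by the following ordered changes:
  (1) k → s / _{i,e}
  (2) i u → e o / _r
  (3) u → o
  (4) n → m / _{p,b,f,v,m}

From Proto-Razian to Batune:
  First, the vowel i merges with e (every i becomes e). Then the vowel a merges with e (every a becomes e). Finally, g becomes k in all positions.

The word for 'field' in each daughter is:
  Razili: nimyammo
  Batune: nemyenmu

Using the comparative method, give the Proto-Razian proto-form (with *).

Position 6: Razili has m, Batune has n. Batune preserves n here (none of its changes turn any other segment into n), so the proto-segment is *n.
Position 8: Razili has o, Batune has u. Batune preserves u here (none of its changes turn any other segment into u), so the proto-segment is *u.
Continuing position by position gives *nimyanmu; check it forward:
Razili: *nimyanmu > nimyanmo > nimyammo  (by vowel merger, nasal place assimilation)
Batune: start from *nimyanmu.
  rule 1 (vowel merger): nimyanmu → nemyanmu
  rule 2 (vowel merger): nemyanmu → nemyenmu
  rule 3: no change — nemyenmu
  ⇒ Batune nemyenmu
*nimyanmu is the unique common source.

*nimyanmu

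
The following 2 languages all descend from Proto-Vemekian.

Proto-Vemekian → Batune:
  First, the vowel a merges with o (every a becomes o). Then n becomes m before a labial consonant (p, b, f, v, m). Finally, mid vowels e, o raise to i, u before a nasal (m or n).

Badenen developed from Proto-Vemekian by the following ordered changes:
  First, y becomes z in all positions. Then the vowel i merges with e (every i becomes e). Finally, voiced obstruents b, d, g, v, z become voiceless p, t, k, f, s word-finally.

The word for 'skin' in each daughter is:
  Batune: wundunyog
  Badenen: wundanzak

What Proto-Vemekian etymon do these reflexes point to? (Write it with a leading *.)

*wundanyag

Position 8: Batune has o, Badenen has a. Badenen preserves a here (none of its changes turn any other segment into a), so the proto-segment is *a.
Position 5: Batune has u, Badenen has a. Badenen preserves a here (none of its changes turn any other segment into a), so the proto-segment is *a.
Verify the candidate proto-form against each daughter:
Batune: *wundanyag > wundonyog > wundunyog  (by vowel merger, pre-nasal raising)
Badenen: start from *wundanyag.
  rule 1 (unconditioned shift): wundanyag → wundanzag
  rule 2: no change — wundanzag
  rule 3 (final devoicing): wundanzag → wundanzak
  ⇒ Badenen wundanzak
No other proto-form is consistent with every reflex, so the reconstruction is *wundanyag.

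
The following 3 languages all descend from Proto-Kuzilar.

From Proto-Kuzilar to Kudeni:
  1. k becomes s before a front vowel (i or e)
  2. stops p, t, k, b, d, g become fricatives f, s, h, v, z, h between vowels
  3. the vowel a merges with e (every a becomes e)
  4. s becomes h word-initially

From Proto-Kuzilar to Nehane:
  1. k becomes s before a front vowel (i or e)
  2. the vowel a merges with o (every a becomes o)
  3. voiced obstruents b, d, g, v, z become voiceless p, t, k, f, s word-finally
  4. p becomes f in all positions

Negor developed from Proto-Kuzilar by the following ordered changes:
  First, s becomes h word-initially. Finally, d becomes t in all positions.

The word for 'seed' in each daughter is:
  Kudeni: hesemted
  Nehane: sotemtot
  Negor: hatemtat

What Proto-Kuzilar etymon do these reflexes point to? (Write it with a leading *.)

*satemtad

Position 7: Kudeni has e, Nehane has o, Negor has a. Negor preserves a here (none of its changes turn any other segment into a), so the proto-segment is *a.
Position 1: Kudeni has h, Nehane has s, Negor has h. Taking the neighbouring segments as reconstructed: Kudeni h could go back to *s or *h; Nehane s can only go back to *s; Negor h could go back to *s or *h — the one source consistent with every daughter is *s.
Continuing position by position gives *satemtad; check it forward:
Kudeni: *satemtad
  satemtad (rule 1 does not apply)
  satemtad → sasemtad   [intervocalic lenition]
  sasemtad → sesemted   [vowel merger]
  sesemted → hesemted   [debuccalisation]
  giving Kudeni hesemted.
Nehane: *satemtad
  satemtad (rule 1 does not apply)
  satemtad → sotemtod   [vowel merger]
  sotemtod → sotemtot   [final devoicing]
  sotemtot (rule 4 does not apply)
  giving Nehane sotemtot.
Negor: *satemtad > hatemtad > hatemtat  (by debuccalisation, unconditioned shift)
No other proto-form is consistent with every reflex, so the reconstruction is *satemtad.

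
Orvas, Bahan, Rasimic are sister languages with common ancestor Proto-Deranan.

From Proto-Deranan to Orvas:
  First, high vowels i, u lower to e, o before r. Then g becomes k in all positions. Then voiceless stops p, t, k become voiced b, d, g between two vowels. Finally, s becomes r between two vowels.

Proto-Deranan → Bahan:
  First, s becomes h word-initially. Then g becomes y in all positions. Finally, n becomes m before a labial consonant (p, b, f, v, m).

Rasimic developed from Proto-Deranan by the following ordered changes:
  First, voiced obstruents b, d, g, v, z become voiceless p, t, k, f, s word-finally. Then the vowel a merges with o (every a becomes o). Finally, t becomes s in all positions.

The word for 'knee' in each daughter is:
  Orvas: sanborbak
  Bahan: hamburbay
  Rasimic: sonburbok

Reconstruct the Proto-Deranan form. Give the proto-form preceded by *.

*sanburbag

Position 5: Orvas has o, Bahan has u, Rasimic has u. Bahan preserves u here (none of its changes turn any other segment into u), so the proto-segment is *u.
Position 1: Orvas has s, Bahan has h, Rasimic has s. Orvas preserves s here (none of its changes turn any other segment into s), so the proto-segment is *s.
Verify the candidate proto-form against each daughter:
Orvas: start from *sanburbag.
  rule 1 (pre-rhotic lowering): sanburbag → sanborbag
  rule 2 (unconditioned shift): sanborbag → sanborbak
  rule 3: no change — sanborbak
  rule 4: no change — sanborbak
  ⇒ Orvas sanborbak
Bahan: start from *sanburbag.
  rule 1 (debuccalisation): sanburbag → hanburbag
  rule 2 (unconditioned shift): hanburbag → hanburbay
  rule 3 (nasal place assimilation): hanburbay → hamburbay
  ⇒ Bahan hamburbay
Rasimic: start from *sanburbag.
  rule 1 (final devoicing): sanburbag → sanburbak
  rule 2 (vowel merger): sanburbak → sonburbok
  rule 3: no change — sonburbok
  ⇒ Rasimic sonburbok
*sanburbag is the unique common source.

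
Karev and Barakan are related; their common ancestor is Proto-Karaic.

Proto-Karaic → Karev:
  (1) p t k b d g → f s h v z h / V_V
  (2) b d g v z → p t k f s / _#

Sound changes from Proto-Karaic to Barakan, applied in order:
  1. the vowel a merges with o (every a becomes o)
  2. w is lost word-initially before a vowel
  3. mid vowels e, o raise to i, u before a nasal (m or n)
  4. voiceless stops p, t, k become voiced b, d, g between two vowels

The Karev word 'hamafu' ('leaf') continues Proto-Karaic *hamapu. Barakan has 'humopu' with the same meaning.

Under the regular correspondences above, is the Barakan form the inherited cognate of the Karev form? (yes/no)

no

Derive the expected Barakan reflex of *hamapu:
Barakan: start from *hamapu.
  rule 1 (vowel merger): hamapu → homopu
  rule 2: no change — homopu
  rule 3 (pre-nasal raising): homopu → humopu
  rule 4 (intervocalic voicing): humopu → humobu
  ⇒ Barakan humobu
The regular Barakan reflex would be 'humobu', but the attested form is 'humopu'. The correspondence is irregular, so they are not cognates (the Barakan form has a different source).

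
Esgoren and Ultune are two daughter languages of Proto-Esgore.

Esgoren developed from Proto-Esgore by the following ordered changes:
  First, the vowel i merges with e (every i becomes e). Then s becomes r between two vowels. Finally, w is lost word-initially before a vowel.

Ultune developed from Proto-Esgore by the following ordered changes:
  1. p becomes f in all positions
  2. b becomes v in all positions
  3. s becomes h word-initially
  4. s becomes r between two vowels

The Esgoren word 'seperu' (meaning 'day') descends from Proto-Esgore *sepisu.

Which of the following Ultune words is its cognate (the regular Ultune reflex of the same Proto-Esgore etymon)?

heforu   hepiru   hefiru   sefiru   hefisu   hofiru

hefiru

Ultune: start from *sepisu.
  rule 1 (unconditioned shift): sepisu → sefisu
  rule 2: no change — sefisu
  rule 3 (debuccalisation): sefisu → hefisu
  rule 4 (rhotacism): hefisu → hefiru
  ⇒ Ultune hefiru
Only 'hefiru' matches the regular Ultune development of *sepisu.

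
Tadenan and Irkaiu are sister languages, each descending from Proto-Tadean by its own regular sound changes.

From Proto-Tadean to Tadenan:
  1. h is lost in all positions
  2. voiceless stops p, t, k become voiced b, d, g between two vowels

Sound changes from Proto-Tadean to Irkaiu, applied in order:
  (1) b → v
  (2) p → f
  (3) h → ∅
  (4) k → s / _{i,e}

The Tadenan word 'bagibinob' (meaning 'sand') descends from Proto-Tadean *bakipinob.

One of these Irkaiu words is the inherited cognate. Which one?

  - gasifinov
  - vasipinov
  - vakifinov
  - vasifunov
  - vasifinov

Irkaiu: *bakipinob
  bakipinob → vakipinov   [unconditioned shift]
  vakipinov → vakifinov   [unconditioned shift]
  vakifinov (rule 3 does not apply)
  vakifinov → vasifinov   [palatalisation]
  giving Irkaiu vasifinov.

vasifinov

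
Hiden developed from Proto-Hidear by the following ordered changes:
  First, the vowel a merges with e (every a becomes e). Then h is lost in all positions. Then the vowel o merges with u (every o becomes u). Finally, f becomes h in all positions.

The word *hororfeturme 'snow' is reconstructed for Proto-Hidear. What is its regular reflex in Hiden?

Hiden: *hororfeturme > ororfeturme > ururfeturme > ururheturme  (by h-loss, vowel merger, unconditioned shift)

ururheturme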